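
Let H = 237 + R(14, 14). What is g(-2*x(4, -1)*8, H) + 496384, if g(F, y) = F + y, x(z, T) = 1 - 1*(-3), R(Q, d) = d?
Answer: 496571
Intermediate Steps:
x(z, T) = 4 (x(z, T) = 1 + 3 = 4)
H = 251 (H = 237 + 14 = 251)
g(-2*x(4, -1)*8, H) + 496384 = (-2*4*8 + 251) + 496384 = (-8*8 + 251) + 496384 = (-64 + 251) + 496384 = 187 + 496384 = 496571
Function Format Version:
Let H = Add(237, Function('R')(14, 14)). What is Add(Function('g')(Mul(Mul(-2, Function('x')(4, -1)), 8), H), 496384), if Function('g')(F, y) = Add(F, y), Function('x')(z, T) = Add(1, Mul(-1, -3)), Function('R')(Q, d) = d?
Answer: 496571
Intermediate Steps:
Function('x')(z, T) = 4 (Function('x')(z, T) = Add(1, 3) = 4)
H = 251 (H = Add(237, 14) = 251)
Add(Function('g')(Mul(Mul(-2, Function('x')(4, -1)), 8), H), 496384) = Add(Add(Mul(Mul(-2, 4), 8), 251), 496384) = Add(Add(Mul(-8, 8), 251), 496384) = Add(Add(-64, 251), 496384) = Add(187, 496384) = 496571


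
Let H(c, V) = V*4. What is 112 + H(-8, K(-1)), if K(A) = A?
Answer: 108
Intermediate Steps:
H(c, V) = 4*V
112 + H(-8, K(-1)) = 112 + 4*(-1) = 112 - 4 = 108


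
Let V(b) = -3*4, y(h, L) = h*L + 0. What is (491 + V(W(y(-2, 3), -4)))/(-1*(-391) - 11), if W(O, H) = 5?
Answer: 479/380 ≈ 1.2605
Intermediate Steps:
y(h, L) = L*h (y(h, L) = L*h + 0 = L*h)
V(b) = -12
(491 + V(W(y(-2, 3), -4)))/(-1*(-391) - 11) = (491 - 12)/(-1*(-391) - 11) = 479/(391 - 11) = 479/380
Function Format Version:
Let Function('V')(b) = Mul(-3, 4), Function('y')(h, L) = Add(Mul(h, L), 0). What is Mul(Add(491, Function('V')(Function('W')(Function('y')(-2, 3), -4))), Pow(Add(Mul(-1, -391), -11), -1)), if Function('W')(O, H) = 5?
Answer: Rational(479, 380) ≈ 1.2605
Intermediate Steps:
Function('y')(h, L) = Mul(L, h) (Function('y')(h, L) = Add(Mul(L, h), 0) = Mul(L, h))
Function('V')(b) = -12
Mul(Add(491, Function('V')(Function('W')(Function('y')(-2, 3), -4))), Pow(Add(Mul(-1, -391), -11), -1)) = Mul(Add(491, -12), Pow(Add(Mul(-1, -391), -11), -1)) = Mul(479, Pow(Add(391, -11), -1)) = Mul(479, Pow(380, -1)) = Mul(479, Rational(1, 380)) = Rational(479, 380)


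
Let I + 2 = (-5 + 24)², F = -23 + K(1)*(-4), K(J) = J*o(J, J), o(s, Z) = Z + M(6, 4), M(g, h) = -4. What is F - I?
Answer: -370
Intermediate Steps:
o(s, Z) = -4 + Z (o(s, Z) = Z - 4 = -4 + Z)
K(J) = J*(-4 + J)
F = -11 (F = -23 + (1*(-4 + 1))*(-4) = -23 + (1*(-3))*(-4) = -23 - 3*(-4) = -23 + 12 = -11)
I = 359 (I = -2 + (-5 + 24)² = -2 + 19² = -2 + 361 = 359)
F - I = -11 - 1*359 = -11 - 359 = -370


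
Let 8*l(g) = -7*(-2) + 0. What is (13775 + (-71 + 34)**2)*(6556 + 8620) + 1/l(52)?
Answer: 1608777412/7 ≈ 2.2983e+8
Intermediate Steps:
l(g) = 7/4 (l(g) = (-7*(-2) + 0)/8 = (14 + 0)/8 = (1/8)*14 = 7/4)
(13775 + (-71 + 34)**2)*(6556 + 8620) + 1/l(52) = (13775 + (-71 + 34)**2)*(6556 + 8620) + 1/(7/4) = (13775 + (-37)**2)*15176 + 4/7 = (13775 + 1369)*15176 + 4/7 = 15144*15176 + 4/7 = 229825344 + 4/7 = 1608777412/7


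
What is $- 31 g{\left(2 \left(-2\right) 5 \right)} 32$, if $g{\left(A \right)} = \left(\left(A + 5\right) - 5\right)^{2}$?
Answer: $-396800$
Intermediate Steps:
$g{\left(A \right)} = A^{2}$ ($g{\left(A \right)} = \left(\left(5 + A\right) - 5\right)^{2} = A^{2}$)
$- 31 g{\left(2 \left(-2\right) 5 \right)} 32 = - 31 \left(2 \left(-2\right) 5\right)^{2} \cdot 32 = - 31 \left(\left(-4\right) 5\right)^{2} \cdot 32 = - 31 \left(-20\right)^{2} \cdot 32 = \left(-31\right) 400 \cdot 32 = \left(-12400\right) 32 = -396800$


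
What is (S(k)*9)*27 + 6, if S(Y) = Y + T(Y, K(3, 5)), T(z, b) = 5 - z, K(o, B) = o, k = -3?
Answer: 1221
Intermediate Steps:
S(Y) = 5 (S(Y) = Y + (5 - Y) = 5)
(S(k)*9)*27 + 6 = (5*9)*27 + 6 = 45*27 + 6 = 1215 + 6 = 1221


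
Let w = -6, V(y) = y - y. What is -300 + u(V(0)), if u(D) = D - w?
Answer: -294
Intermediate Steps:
V(y) = 0
u(D) = 6 + D (u(D) = D - 1*(-6) = D + 6 = 6 + D)
-300 + u(V(0)) = -300 + (6 + 0) = -60*5 + 6 = -300 + 6 = -294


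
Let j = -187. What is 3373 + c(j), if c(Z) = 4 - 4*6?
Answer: 3353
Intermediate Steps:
c(Z) = -20 (c(Z) = 4 - 24 = -20)
3373 + c(j) = 3373 - 20 = 3353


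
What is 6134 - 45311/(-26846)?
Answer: 164718675/26846 ≈ 6135.7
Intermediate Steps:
6134 - 45311/(-26846) = 6134 - 45311*(-1)/26846 = 6134 - 1*(-45311/26846) = 6134 + 45311/26846 = 164718675/26846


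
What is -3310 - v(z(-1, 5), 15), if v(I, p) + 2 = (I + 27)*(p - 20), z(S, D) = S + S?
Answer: -3183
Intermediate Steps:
z(S, D) = 2*S
v(I, p) = -2 + (-20 + p)*(27 + I) (v(I, p) = -2 + (I + 27)*(p - 20) = -2 + (27 + I)*(-20 + p) = -2 + (-20 + p)*(27 + I))
-3310 - v(z(-1, 5), 15) = -3310 - (-542 - 40*(-1) + 27*15 + (2*(-1))*15) = -3310 - (-542 - 20*(-2) + 405 - 2*15) = -3310 - (-542 + 40 + 405 - 30) = -3310 - 1*(-127) = -3310 + 127 = -3183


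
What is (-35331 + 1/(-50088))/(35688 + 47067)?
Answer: -1769659129/4145032440 ≈ -0.42693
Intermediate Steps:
(-35331 + 1/(-50088))/(35688 + 47067) = (-35331 - 1/50088)/82755 = -1769659129/50088*1/82755 = -1769659129/4145032440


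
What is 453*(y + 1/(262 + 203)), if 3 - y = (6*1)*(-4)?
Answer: 1895956/155 ≈ 12232.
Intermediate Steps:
y = 27 (y = 3 - 6*1*(-4) = 3 - 6*(-4) = 3 - 1*(-24) = 3 + 24 = 27)
453*(y + 1/(262 + 203)) = 453*(27 + 1/(262 + 203)) = 453*(27 + 1/465) = 453*(12556/465) = 1895956/155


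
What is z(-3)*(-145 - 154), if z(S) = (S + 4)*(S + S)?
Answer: 1794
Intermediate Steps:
z(S) = 2*S*(4 + S) (z(S) = (4 + S)*(2*S) = 2*S*(4 + S))
z(-3)*(-145 - 154) = (2*(-3)*(4 - 3))*(-145 - 154) = (2*(-3)*1)*(-299) = -6*(-299) = 1794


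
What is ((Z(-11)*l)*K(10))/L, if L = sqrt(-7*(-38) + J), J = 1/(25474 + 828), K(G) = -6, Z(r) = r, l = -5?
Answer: -110*sqrt(184017550566)/2332111 ≈ -20.234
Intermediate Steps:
J = 1/26302 ≈ 3.8020e-5
L = sqrt(184017550566)/26302 (L = sqrt(-7*(-38) + 1/26302) = sqrt(266 + 1/26302) = sqrt(6996333/26302) = sqrt(184017550566)/26302 ≈ 16.310)
((Z(-11)*l)*K(10))/L = (-11*(-5)*(-6))/((sqrt(184017550566)/26302)) = (55*(-6))*(sqrt(184017550566)/6996333) = -110*sqrt(184017550566)/2332111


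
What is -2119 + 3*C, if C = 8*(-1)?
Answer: -2143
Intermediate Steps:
C = -8
-2119 + 3*C = -2119 + 3*(-8) = -2119 - 24 = -2143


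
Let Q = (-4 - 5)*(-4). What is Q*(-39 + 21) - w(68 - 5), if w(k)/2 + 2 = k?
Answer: -770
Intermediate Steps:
Q = 36 (Q = -9*(-4) = 36)
w(k) = -4 + 2*k
Q*(-39 + 21) - w(68 - 5) = 36*(-39 + 21) - (-4 + 2*(68 - 5)) = 36*(-18) - (-4 + 2*63) = -648 - (-4 + 126) = -648 - 1*122 = -648 - 122 = -770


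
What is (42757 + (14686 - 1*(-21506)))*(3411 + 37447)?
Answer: 3225698242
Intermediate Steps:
(42757 + (14686 - 1*(-21506)))*(3411 + 37447) = (42757 + (14686 + 21506))*40858 = (42757 + 36192)*40858 = 78949*40858 = 3225698242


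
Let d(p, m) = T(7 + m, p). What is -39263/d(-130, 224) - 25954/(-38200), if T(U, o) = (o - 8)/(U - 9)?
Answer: 27747460571/439300 ≈ 63163.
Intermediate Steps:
T(U, o) = (-8 + o)/(-9 + U)
d(p, m) = (-8 + p)/(-2 + m) (d(p, m) = (-8 + p)/(-9 + (7 + m)) = (-8 + p)/(-2 + m))
-39263/d(-130, 224) - 25954/(-38200) = -39263*(-2 + 224)/(-8 - 130) - 25954/(-38200) = -39263/(-138/222) - 25954*(-1/38200) = -39263/((1/222)*(-138)) + 12977/19100 = -39263/(-23/37) + 12977/19100 = -39263*(-37/23) + 12977/19100 = 1452731/23 + 12977/19100 = 27747460571/439300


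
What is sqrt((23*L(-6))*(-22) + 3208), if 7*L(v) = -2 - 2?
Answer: 12*sqrt(1190)/7 ≈ 59.137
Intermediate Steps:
L(v) = -4/7 (L(v) = (-2 - 2)/7 = (1/7)*(-4) = -4/7)
sqrt((23*L(-6))*(-22) + 3208) = sqrt((23*(-4/7))*(-22) + 3208) = sqrt(-92/7*(-22) + 3208) = sqrt(2024/7 + 3208) = sqrt(24480/7) = 12*sqrt(1190)/7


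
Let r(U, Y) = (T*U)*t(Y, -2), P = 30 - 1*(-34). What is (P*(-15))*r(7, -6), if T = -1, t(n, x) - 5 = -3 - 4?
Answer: -13440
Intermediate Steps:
t(n, x) = -2 (t(n, x) = 5 + (-3 - 4) = 5 - 7 = -2)
P = 64 (P = 30 + 34 = 64)
r(U, Y) = 2*U (r(U, Y) = -U*(-2) = 2*U)
(P*(-15))*r(7, -6) = (64*(-15))*(2*7) = -960*14 = -13440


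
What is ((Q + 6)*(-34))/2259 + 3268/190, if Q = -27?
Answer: 65948/3765 ≈ 17.516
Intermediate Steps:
((Q + 6)*(-34))/2259 + 3268/190 = ((-27 + 6)*(-34))/2259 + 3268/190 = -21*(-34)*(1/2259) + 3268*(1/190) = 714*(1/2259) + 86/5 = 238/753 + 86/5 = 65948/3765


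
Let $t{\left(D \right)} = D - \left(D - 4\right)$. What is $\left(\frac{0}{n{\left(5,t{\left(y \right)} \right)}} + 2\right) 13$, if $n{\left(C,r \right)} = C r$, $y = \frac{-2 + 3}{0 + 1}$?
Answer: $26$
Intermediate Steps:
$y = 1$ ($y = 1 \cdot 1^{-1} = 1 \cdot 1 = 1$)
$t{\left(D \right)} = 4$ ($t{\left(D \right)} = D - \left(-4 + D\right) = 4$)
$\left(\frac{0}{n{\left(5,t{\left(y \right)} \right)}} + 2\right) 13 = \left(\frac{0}{5 \cdot 4} + 2\right) 13 = \left(\frac{0}{20} + 2\right) 13 = \left(0 \cdot \frac{1}{20} + 2\right) 13 = \left(0 + 2\right) 13 = 2 \cdot 13 = 26$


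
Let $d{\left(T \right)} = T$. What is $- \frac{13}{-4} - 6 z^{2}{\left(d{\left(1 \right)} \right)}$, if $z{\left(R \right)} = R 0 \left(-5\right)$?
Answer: $\frac{13}{4} \approx 3.25$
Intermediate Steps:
$z{\left(R \right)} = 0$ ($z{\left(R \right)} = 0 \left(-5\right) = 0$)
$- \frac{13}{-4} - 6 z^{2}{\left(d{\left(1 \right)} \right)} = - \frac{13}{-4} - 6 \cdot 0^{2} = \left(-13\right) \left(- \frac{1}{4}\right) - 0 = \frac{13}{4} + 0 = \frac{13}{4}$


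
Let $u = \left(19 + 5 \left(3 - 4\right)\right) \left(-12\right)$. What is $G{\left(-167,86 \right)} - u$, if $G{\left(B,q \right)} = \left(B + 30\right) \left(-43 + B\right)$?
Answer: $28938$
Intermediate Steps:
$G{\left(B,q \right)} = \left(-43 + B\right) \left(30 + B\right)$ ($G{\left(B,q \right)} = \left(30 + B\right) \left(-43 + B\right) = \left(-43 + B\right) \left(30 + B\right)$)
$u = -168$ ($u = \left(19 + 5 \left(-1\right)\right) \left(-12\right) = \left(19 - 5\right) \left(-12\right) = 14 \left(-12\right) = -168$)
$G{\left(-167,86 \right)} - u = \left(-1290 + \left(-167\right)^{2} - -2171\right) - -168 = \left(-1290 + 27889 + 2171\right) + 168 = 28770 + 168 = 28938$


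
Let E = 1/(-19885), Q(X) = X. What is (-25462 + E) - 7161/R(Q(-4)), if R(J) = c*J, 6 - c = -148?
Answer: -4048645663/159080 ≈ -25450.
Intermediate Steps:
c = 154 (c = 6 - 1*(-148) = 6 + 148 = 154)
R(J) = 154*J
E = -1/19885 ≈ -5.0289e-5
(-25462 + E) - 7161/R(Q(-4)) = (-25462 - 1/19885) - 7161/(154*(-4)) = -506311871/19885 - 7161/(-616) = -506311871/19885 - 7161*(-1/616) = -506311871/19885 + 93/8 = -4048645663/159080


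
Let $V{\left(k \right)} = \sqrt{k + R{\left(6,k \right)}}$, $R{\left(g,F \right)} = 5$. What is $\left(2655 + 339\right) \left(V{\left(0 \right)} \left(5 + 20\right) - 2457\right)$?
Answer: $-7356258 + 74850 \sqrt{5} \approx -7.1889 \cdot 10^{6}$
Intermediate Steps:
$V{\left(k \right)} = \sqrt{5 + k}$ ($V{\left(k \right)} = \sqrt{k + 5} = \sqrt{5 + k}$)
$\left(2655 + 339\right) \left(V{\left(0 \right)} \left(5 + 20\right) - 2457\right) = \left(2655 + 339\right) \left(\sqrt{5 + 0} \left(5 + 20\right) - 2457\right) = 2994 \left(\sqrt{5} \cdot 25 - 2457\right) = 2994 \left(25 \sqrt{5} - 2457\right) = 2994 \left(-2457 + 25 \sqrt{5}\right) = -7356258 + 74850 \sqrt{5}$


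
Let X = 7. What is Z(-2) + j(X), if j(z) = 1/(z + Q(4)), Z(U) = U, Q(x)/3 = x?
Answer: -37/19 ≈ -1.9474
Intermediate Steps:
Q(x) = 3*x
j(z) = 1/(12 + z) (j(z) = 1/(z + 3*4) = 1/(z + 12) = 1/(12 + z))
Z(-2) + j(X) = -2 + 1/(12 + 7) = -2 + 1/19 = -37/19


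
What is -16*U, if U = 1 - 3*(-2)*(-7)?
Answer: 656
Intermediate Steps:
U = -41 (U = 1 + 6*(-7) = 1 - 42 = -41)
-16*U = -16*(-41) = 656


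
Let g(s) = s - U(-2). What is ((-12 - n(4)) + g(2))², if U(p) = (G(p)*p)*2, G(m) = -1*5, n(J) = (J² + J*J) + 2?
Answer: 4096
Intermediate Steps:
n(J) = 2 + 2*J² (n(J) = (J² + J²) + 2 = 2*J² + 2 = 2 + 2*J²)
G(m) = -5
U(p) = -10*p (U(p) = -5*p*2 = -10*p)
g(s) = -20 + s (g(s) = s - (-10)*(-2) = s - 1*20 = s - 20 = -20 + s)
((-12 - n(4)) + g(2))² = ((-12 - (2 + 2*4²)) + (-20 + 2))² = ((-12 - (2 + 2*16)) - 18)² = ((-12 - (2 + 32)) - 18)² = ((-12 - 1*34) - 18)² = ((-12 - 34) - 18)² = (-46 - 18)² = (-64)² = 4096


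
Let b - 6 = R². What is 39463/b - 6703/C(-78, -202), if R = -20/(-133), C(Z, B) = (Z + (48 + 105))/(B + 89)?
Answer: 133047581951/7990050 ≈ 16652.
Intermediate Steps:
C(Z, B) = (153 + Z)/(89 + B) (C(Z, B) = (Z + 153)/(89 + B) = (153 + Z)/(89 + B))
R = 20/133 (R = -20*(-1/133) = 20/133 ≈ 0.15038)
b = 106534/17689 (b = 6 + (20/133)² = 6 + 400/17689 = 106534/17689 ≈ 6.0226)
39463/b - 6703/C(-78, -202) = 39463/(106534/17689) - 6703*(89 - 202)/(153 - 78) = 39463*(17689/106534) - 6703/(75/(-113)) = 698061007/106534 - 6703/((-1/113*75)) = 698061007/106534 - 6703/(-75/113) = 698061007/106534 - 6703*(-113/75) = 698061007/106534 + 757439/75 = 133047581951/7990050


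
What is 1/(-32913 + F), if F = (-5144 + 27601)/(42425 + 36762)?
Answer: -79187/2606259274 ≈ -3.0383e-5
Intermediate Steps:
F = 22457/79187 ≈ 0.28359
1/(-32913 + F) = 1/(-32913 + 22457/79187) = 1/(-2606259274/79187) = -79187/2606259274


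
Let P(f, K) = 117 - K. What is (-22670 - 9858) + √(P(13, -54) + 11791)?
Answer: -32528 + √11962 ≈ -32419.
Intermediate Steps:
(-22670 - 9858) + √(P(13, -54) + 11791) = (-22670 - 9858) + √((117 - 1*(-54)) + 11791) = -32528 + √((117 + 54) + 11791) = -32528 + √(171 + 11791) = -32528 + √11962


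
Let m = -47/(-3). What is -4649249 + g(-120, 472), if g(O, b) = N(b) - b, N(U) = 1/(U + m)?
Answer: -6802541820/1463 ≈ -4.6497e+6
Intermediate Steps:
m = 47/3 (m = -47*(-⅓) = 47/3 ≈ 15.667)
N(U) = 1/(47/3 + U) (N(U) = 1/(U + 47/3) = 1/(47/3 + U))
g(O, b) = -b + 3/(47 + 3*b) (g(O, b) = 3/(47 + 3*b) - b = -b + 3/(47 + 3*b))
-4649249 + g(-120, 472) = -4649249 + (1/(47/3 + 472) - 1*472) = -4649249 + (1/(1463/3) - 472) = -4649249 + (3/1463 - 472) = -4649249 - 690533/1463 = -6802541820/1463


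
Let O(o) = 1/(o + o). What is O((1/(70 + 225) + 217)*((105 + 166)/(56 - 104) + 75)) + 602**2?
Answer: 9653956214717/26638658 ≈ 3.6240e+5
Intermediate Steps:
O(o) = 1/(2*o)
O((1/(70 + 225) + 217)*((105 + 166)/(56 - 104) + 75)) + 602**2 = 1/(2*(((1/(70 + 225) + 217)*((105 + 166)/(56 - 104) + 75)))) + 602**2 = 1/(2*(((1/295 + 217)*(271/(-48) + 75)))) + 362404 = 1/(2*(((1/295 + 217)*(271*(-1/48) + 75)))) + 362404 = 1/(2*((64016*(-271/48 + 75)/295))) + 362404 = 1/(2*(((64016/295)*(3329/48)))) + 362404 = 1/(2*(13319329/885)) + 362404 = (1/2)*(885/13319329) + 362404 = 885/26638658 + 362404 = 9653956214717/26638658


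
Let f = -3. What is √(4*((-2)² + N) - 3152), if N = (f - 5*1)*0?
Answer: 56*I ≈ 56.0*I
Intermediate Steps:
N = 0 (N = (-3 - 5*1)*0 = (-3 - 5)*0 = -8*0 = 0)
√(4*((-2)² + N) - 3152) = √(4*((-2)² + 0) - 3152) = √(4*(4 + 0) - 3152) = √(4*4 - 3152) = √(16 - 3152) = √(-3136) = 56*I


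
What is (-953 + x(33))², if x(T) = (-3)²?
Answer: 891136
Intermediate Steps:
x(T) = 9
(-953 + x(33))² = (-953 + 9)² = (-944)² = 891136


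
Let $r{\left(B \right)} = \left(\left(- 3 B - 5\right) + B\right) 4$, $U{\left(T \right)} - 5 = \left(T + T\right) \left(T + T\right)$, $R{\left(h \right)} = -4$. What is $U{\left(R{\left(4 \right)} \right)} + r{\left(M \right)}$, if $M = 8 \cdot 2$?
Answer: $-79$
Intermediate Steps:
$M = 16$
$U{\left(T \right)} = 5 + 4 T^{2}$ ($U{\left(T \right)} = 5 + \left(T + T\right) \left(T + T\right) = 5 + 2 T 2 T = 5 + 4 T^{2}$)
$r{\left(B \right)} = -20 - 8 B$ ($r{\left(B \right)} = \left(\left(-5 - 3 B\right) + B\right) 4 = \left(-5 - 2 B\right) 4 = -20 - 8 B$)
$U{\left(R{\left(4 \right)} \right)} + r{\left(M \right)} = \left(5 + 4 \left(-4\right)^{2}\right) - 148 = \left(5 + 4 \cdot 16\right) - 148 = \left(5 + 64\right) - 148 = 69 - 148 = -79$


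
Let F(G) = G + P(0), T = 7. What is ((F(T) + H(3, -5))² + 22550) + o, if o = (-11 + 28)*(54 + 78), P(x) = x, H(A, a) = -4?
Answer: 24803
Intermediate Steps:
F(G) = G (F(G) = G + 0 = G)
o = 2244 (o = 17*132 = 2244)
((F(T) + H(3, -5))² + 22550) + o = ((7 - 4)² + 22550) + 2244 = (3² + 22550) + 2244 = (9 + 22550) + 2244 = 22559 + 2244 = 24803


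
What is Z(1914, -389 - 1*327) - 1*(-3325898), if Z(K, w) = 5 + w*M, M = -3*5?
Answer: 3336643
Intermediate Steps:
M = -15
Z(K, w) = 5 - 15*w (Z(K, w) = 5 + w*(-15) = 5 - 15*w)
Z(1914, -389 - 1*327) - 1*(-3325898) = (5 - 15*(-389 - 1*327)) - 1*(-3325898) = (5 - 15*(-389 - 327)) + 3325898 = (5 - 15*(-716)) + 3325898 = (5 + 10740) + 3325898 = 10745 + 3325898 = 3336643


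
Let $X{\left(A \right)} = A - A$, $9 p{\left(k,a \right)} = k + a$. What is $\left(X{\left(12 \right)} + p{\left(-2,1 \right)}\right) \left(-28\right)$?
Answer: $\frac{28}{9} \approx 3.1111$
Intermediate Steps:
$p{\left(k,a \right)} = \frac{a}{9} + \frac{k}{9}$ ($p{\left(k,a \right)} = \frac{k + a}{9} = \frac{a + k}{9} = \frac{a}{9} + \frac{k}{9}$)
$X{\left(A \right)} = 0$
$\left(X{\left(12 \right)} + p{\left(-2,1 \right)}\right) \left(-28\right) = \left(0 + \left(\frac{1}{9} \cdot 1 + \frac{1}{9} \left(-2\right)\right)\right) \left(-28\right) = \left(0 + \left(\frac{1}{9} - \frac{2}{9}\right)\right) \left(-28\right) = \left(0 - \frac{1}{9}\right) \left(-28\right) = \left(- \frac{1}{9}\right) \left(-28\right) = \frac{28}{9}$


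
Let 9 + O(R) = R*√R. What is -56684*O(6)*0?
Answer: 0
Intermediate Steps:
O(R) = -9 + R^(3/2) (O(R) = -9 + R*√R = -9 + R^(3/2))
-56684*O(6)*0 = -56684*(-9 + 6^(3/2))*0 = -56684*(-9 + 6*√6)*0 = -56684*0 = 0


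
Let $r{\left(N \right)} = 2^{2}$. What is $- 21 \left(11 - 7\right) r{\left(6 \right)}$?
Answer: $-336$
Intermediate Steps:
$r{\left(N \right)} = 4$
$- 21 \left(11 - 7\right) r{\left(6 \right)} = - 21 \left(11 - 7\right) 4 = \left(-21\right) 4 \cdot 4 = \left(-84\right) 4 = -336$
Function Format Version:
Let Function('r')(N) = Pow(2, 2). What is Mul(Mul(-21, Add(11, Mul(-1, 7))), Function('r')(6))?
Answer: -336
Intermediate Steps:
Function('r')(N) = 4
Mul(Mul(-21, Add(11, Mul(-1, 7))), Function('r')(6)) = Mul(Mul(-21, Add(11, Mul(-1, 7))), 4) = Mul(Mul(-21, Add(11, -7)), 4) = Mul(Mul(-21, 4), 4) = Mul(-84, 4) = -336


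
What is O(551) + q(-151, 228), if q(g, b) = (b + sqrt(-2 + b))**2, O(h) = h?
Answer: 52761 + 456*sqrt(226) ≈ 59616.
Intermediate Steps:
O(551) + q(-151, 228) = 551 + (228 + sqrt(-2 + 228))**2 = 551 + (228 + sqrt(226))**2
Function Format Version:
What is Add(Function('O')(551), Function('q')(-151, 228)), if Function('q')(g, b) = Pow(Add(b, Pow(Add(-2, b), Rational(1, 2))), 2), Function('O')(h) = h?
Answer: Add(52761, Mul(456, Pow(226, Rational(1, 2)))) ≈ 59616.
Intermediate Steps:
Add(Function('O')(551), Function('q')(-151, 228)) = Add(551, Pow(Add(228, Pow(Add(-2, 228), Rational(1, 2))), 2)) = Add(551, Pow(Add(228, Pow(226, Rational(1, 2))), 2))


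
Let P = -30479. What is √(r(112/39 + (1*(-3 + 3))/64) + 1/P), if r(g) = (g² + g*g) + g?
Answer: √27363677495537/1188681 ≈ 4.4007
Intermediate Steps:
r(g) = g + 2*g² (r(g) = (g² + g²) + g = 2*g² + g = g + 2*g²)
√(r(112/39 + (1*(-3 + 3))/64) + 1/P) = √((112/39 + (1*(-3 + 3))/64)*(1 + 2*(112/39 + (1*(-3 + 3))/64)) + 1/(-30479)) = √((112*(1/39) + (1*0)*(1/64))*(1 + 2*(112*(1/39) + (1*0)*(1/64))) - 1/30479) = √((112/39 + 0*(1/64))*(1 + 2*(112/39 + 0*(1/64))) - 1/30479) = √((112/39 + 0)*(1 + 2*(112/39 + 0)) - 1/30479) = √(112*(1 + 2*(112/39))/39 - 1/30479) = √(112*(1 + 224/39)/39 - 1/30479) = √((112/39)*(263/39) - 1/30479) = √(29456/1521 - 1/30479) = √(897787903/46358559) = √27363677495537/1188681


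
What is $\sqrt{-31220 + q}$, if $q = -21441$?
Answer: $i \sqrt{52661} \approx 229.48 i$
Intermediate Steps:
$\sqrt{-31220 + q} = \sqrt{-31220 - 21441} = \sqrt{-52661} = i \sqrt{52661}$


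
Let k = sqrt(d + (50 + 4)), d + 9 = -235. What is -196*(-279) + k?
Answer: 54684 + I*sqrt(190) ≈ 54684.0 + 13.784*I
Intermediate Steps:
d = -244 (d = -9 - 235 = -244)
k = I*sqrt(190) (k = sqrt(-244 + (50 + 4)) = sqrt(-244 + 54) = sqrt(-190) = I*sqrt(190) ≈ 13.784*I)
-196*(-279) + k = -196*(-279) + I*sqrt(190) = 54684 + I*sqrt(190)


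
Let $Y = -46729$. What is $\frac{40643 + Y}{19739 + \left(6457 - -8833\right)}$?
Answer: $- \frac{6086}{35029} \approx -0.17374$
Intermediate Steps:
$\frac{40643 + Y}{19739 + \left(6457 - -8833\right)} = \frac{40643 - 46729}{19739 + \left(6457 - -8833\right)} = - \frac{6086}{19739 + \left(6457 + 8833\right)} = - \frac{6086}{19739 + 15290} = - \frac{6086}{35029}$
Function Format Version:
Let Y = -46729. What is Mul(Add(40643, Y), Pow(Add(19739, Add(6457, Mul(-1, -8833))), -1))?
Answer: Rational(-6086, 35029) ≈ -0.17374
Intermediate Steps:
Mul(Add(40643, Y), Pow(Add(19739, Add(6457, Mul(-1, -8833))), -1)) = Mul(Add(40643, -46729), Pow(Add(19739, Add(6457, Mul(-1, -8833))), -1)) = Mul(-6086, Pow(Add(19739, Add(6457, 8833)), -1)) = Mul(-6086, Pow(Add(19739, 15290), -1)) = Mul(-6086, Pow(35029, -1)) = Mul(-6086, Rational(1, 35029)) = Rational(-6086, 35029)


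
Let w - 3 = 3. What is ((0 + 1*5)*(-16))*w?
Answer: -480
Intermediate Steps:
w = 6 (w = 3 + 3 = 6)
((0 + 1*5)*(-16))*w = ((0 + 1*5)*(-16))*6 = ((0 + 5)*(-16))*6 = (5*(-16))*6 = -80*6 = -480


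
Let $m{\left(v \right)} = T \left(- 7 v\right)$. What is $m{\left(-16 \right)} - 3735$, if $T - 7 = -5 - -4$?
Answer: $-3063$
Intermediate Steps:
$T = 6$ ($T = 7 - 1 = 6$)
$m{\left(v \right)} = - 42 v$ ($m{\left(v \right)} = 6 \left(- 7 v\right) = - 42 v$)
$m{\left(-16 \right)} - 3735 = \left(-42\right) \left(-16\right) - 3735 = 672 - 3735 = -3063$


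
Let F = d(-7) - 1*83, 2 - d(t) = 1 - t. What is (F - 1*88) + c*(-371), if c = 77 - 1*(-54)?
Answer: -48778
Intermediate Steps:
c = 131 (c = 77 + 54 = 131)
d(t) = 1 + t (d(t) = 2 - (1 - t) = 2 + (-1 + t) = 1 + t)
F = -89 (F = (1 - 7) - 1*83 = -6 - 83 = -89)
(F - 1*88) + c*(-371) = (-89 - 1*88) + 131*(-371) = (-89 - 88) - 48601 = -177 - 48601 = -48778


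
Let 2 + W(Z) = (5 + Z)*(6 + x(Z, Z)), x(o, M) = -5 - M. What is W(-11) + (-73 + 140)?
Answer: -7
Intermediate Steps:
W(Z) = -2 + (1 - Z)*(5 + Z) (W(Z) = -2 + (5 + Z)*(6 + (-5 - Z)) = -2 + (5 + Z)*(1 - Z) = -2 + (1 - Z)*(5 + Z))
W(-11) + (-73 + 140) = (3 - 11 - 1*(-11)*(5 - 11)) + (-73 + 140) = (3 - 11 - 1*(-11)*(-6)) + 67 = (3 - 11 - 66) + 67 = -74 + 67 = -7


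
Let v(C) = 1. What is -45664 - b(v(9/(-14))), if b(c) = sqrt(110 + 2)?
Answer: -45664 - 4*sqrt(7) ≈ -45675.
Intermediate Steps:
b(c) = 4*sqrt(7) (b(c) = sqrt(112) = 4*sqrt(7))
-45664 - b(v(9/(-14))) = -45664 - 4*sqrt(7)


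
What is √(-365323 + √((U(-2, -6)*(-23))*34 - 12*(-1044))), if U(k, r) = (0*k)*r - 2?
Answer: √(-365323 + 2*√3523) ≈ 604.32*I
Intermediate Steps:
U(k, r) = -2 (U(k, r) = 0*r - 2 = 0 - 2 = -2)
√(-365323 + √((U(-2, -6)*(-23))*34 - 12*(-1044))) = √(-365323 + √(-2*(-23)*34 - 12*(-1044))) = √(-365323 + √(46*34 + 12528)) = √(-365323 + √(1564 + 12528)) = √(-365323 + √14092) = √(-365323 + 2*√3523)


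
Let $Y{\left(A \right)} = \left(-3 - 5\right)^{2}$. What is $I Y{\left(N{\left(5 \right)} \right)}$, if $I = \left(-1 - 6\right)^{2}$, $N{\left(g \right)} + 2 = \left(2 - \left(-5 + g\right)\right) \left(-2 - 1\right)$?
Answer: $3136$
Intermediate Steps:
$N{\left(g \right)} = -23 + 3 g$ ($N{\left(g \right)} = -2 + \left(2 - \left(-5 + g\right)\right) \left(-2 - 1\right) = -2 + \left(2 - \left(-5 + g\right)\right) \left(-3\right) = -2 + \left(7 - g\right) \left(-3\right) = -2 + \left(-21 + 3 g\right) = -23 + 3 g$)
$Y{\left(A \right)} = 64$ ($Y{\left(A \right)} = \left(-8\right)^{2} = 64$)
$I = 49$ ($I = \left(-7\right)^{2} = 49$)
$I Y{\left(N{\left(5 \right)} \right)} = 49 \cdot 64 = 3136$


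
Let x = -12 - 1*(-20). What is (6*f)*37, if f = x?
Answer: 1776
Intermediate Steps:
x = 8 (x = -12 + 20 = 8)
f = 8
(6*f)*37 = (6*8)*37 = 48*37 = 1776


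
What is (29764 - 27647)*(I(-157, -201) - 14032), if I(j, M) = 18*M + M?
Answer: -37790567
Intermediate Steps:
I(j, M) = 19*M
(29764 - 27647)*(I(-157, -201) - 14032) = (29764 - 27647)*(19*(-201) - 14032) = 2117*(-3819 - 14032) = 2117*(-17851) = -37790567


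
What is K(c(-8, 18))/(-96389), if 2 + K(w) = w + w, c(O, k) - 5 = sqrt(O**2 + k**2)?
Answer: -8/96389 - 4*sqrt(97)/96389 ≈ -0.00049171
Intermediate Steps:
c(O, k) = 5 + sqrt(O**2 + k**2)
K(w) = -2 + 2*w (K(w) = -2 + (w + w) = -2 + 2*w)
K(c(-8, 18))/(-96389) = (-2 + 2*(5 + sqrt((-8)**2 + 18**2)))/(-96389) = (-2 + 2*(5 + sqrt(64 + 324)))*(-1/96389) = (-2 + 2*(5 + sqrt(388)))*(-1/96389) = (-2 + 2*(5 + 2*sqrt(97)))*(-1/96389) = (-2 + (10 + 4*sqrt(97)))*(-1/96389) = (8 + 4*sqrt(97))*(-1/96389) = -8/96389 - 4*sqrt(97)/96389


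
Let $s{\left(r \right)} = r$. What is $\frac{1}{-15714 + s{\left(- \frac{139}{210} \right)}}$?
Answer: $- \frac{210}{3300079} \approx -6.3635 \cdot 10^{-5}$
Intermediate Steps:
$\frac{1}{-15714 + s{\left(- \frac{139}{210} \right)}} = \frac{1}{-15714 - \frac{139}{210}} = \frac{1}{- \frac{3300079}{210}} = - \frac{210}{3300079}$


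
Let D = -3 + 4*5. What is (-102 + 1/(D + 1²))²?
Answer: 3367225/324 ≈ 10393.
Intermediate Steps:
D = 17 (D = -3 + 20 = 17)
(-102 + 1/(D + 1²))² = (-102 + 1/(17 + 1²))² = (-102 + 1/(17 + 1))² = (-102 + 1/18)² = (-1835/18)² = 3367225/324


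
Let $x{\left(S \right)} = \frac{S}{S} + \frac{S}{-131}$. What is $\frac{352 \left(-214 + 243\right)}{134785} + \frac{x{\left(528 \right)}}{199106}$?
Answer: $\frac{266200590643}{3515581789510} \approx 0.07572$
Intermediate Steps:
$x{\left(S \right)} = 1 - \frac{S}{131}$ ($x{\left(S \right)} = 1 + S \left(- \frac{1}{131}\right) = 1 - \frac{S}{131}$)
$\frac{352 \left(-214 + 243\right)}{134785} + \frac{x{\left(528 \right)}}{199106} = \frac{352 \left(-214 + 243\right)}{134785} + \frac{1 - \frac{528}{131}}{199106} = 352 \cdot 29 \cdot \frac{1}{134785} + \left(1 - \frac{528}{131}\right) \frac{1}{199106} = 10208 \cdot \frac{1}{134785} - \frac{397}{26082886} = \frac{10208}{134785} - \frac{397}{26082886} = \frac{266200590643}{3515581789510}$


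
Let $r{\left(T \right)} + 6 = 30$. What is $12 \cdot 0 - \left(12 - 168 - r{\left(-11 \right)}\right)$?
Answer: $180$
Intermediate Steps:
$r{\left(T \right)} = 24$ ($r{\left(T \right)} = -6 + 30 = 24$)
$12 \cdot 0 - \left(12 - 168 - r{\left(-11 \right)}\right) = 12 \cdot 0 + \left(24 - \left(12 + 8 \left(-21\right)\right)\right) = 0 + \left(24 - \left(12 - 168\right)\right) = 0 + \left(24 - -156\right) = 0 + \left(24 + 156\right) = 0 + 180 = 180$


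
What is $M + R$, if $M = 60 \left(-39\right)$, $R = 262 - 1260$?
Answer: $-3338$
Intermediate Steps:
$R = -998$
$M = -2340$
$M + R = -2340 - 998 = -3338$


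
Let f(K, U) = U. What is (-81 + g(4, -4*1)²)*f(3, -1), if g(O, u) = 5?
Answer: 56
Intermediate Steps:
(-81 + g(4, -4*1)²)*f(3, -1) = (-81 + 5²)*(-1) = (-81 + 25)*(-1) = -56*(-1) = 56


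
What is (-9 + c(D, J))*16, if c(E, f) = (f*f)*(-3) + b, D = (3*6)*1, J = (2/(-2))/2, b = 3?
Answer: -108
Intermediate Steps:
J = -1/2 (J = (2*(-1/2))*(1/2) = -1*1/2 = -1/2 ≈ -0.50000)
D = 18 (D = 18*1 = 18)
c(E, f) = 3 - 3*f**2 (c(E, f) = (f*f)*(-3) + 3 = f**2*(-3) + 3 = -3*f**2 + 3 = 3 - 3*f**2)
(-9 + c(D, J))*16 = (-9 + (3 - 3*(-1/2)**2))*16 = (-9 + (3 - 3*1/4))*16 = (-9 + (3 - 3/4))*16 = (-9 + 9/4)*16 = -27/4*16 = -108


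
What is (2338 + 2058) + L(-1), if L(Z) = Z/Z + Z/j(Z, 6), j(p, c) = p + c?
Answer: 21984/5 ≈ 4396.8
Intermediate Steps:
j(p, c) = c + p
L(Z) = 1 + Z/(6 + Z) (L(Z) = Z/Z + Z/(6 + Z) = 1 + Z/(6 + Z))
(2338 + 2058) + L(-1) = (2338 + 2058) + 2*(3 - 1)/(6 - 1) = 4396 + 2*2/5 = 4396 + 2*(⅕)*2 = 4396 + ⅘ = 21984/5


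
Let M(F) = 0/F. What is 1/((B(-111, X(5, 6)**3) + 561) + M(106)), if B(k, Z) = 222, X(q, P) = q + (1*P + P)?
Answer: 1/783 ≈ 0.0012771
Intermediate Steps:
X(q, P) = q + 2*P (X(q, P) = q + (P + P) = q + 2*P)
M(F) = 0
1/((B(-111, X(5, 6)**3) + 561) + M(106)) = 1/((222 + 561) + 0) = 1/(783 + 0) = 1/783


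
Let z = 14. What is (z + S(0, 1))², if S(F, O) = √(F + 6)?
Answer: (14 + √6)² ≈ 270.59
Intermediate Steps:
S(F, O) = √(6 + F)
(z + S(0, 1))² = (14 + √(6 + 0))² = (14 + √6)²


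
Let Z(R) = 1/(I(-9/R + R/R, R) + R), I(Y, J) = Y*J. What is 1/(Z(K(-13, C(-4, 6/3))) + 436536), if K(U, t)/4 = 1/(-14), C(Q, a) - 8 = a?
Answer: 67/29247905 ≈ 2.2908e-6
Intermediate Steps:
C(Q, a) = 8 + a
K(U, t) = -2/7 (K(U, t) = 4/(-14) = 4*(-1/14) = -2/7)
I(Y, J) = J*Y
Z(R) = 1/(R + R*(1 - 9/R)) (Z(R) = 1/(R*(-9/R + R/R) + R) = 1/(R*(-9/R + 1) + R) = 1/(R*(1 - 9/R) + R) = 1/(R + R*(1 - 9/R)))
1/(Z(K(-13, C(-4, 6/3))) + 436536) = 1/(1/(-9 + 2*(-2/7)) + 436536) = 1/(1/(-9 - 4/7) + 436536) = 1/(1/(-67/7) + 436536) = 1/(-7/67 + 436536) = 1/(29247905/67) = 67/29247905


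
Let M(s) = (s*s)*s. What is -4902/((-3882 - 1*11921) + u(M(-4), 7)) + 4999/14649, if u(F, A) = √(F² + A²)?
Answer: 1191603752965/1829152248468 + 2451*√4145/124865332 ≈ 0.65271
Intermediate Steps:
M(s) = s³ (M(s) = s²*s = s³)
u(F, A) = √(A² + F²)
-4902/((-3882 - 1*11921) + u(M(-4), 7)) + 4999/14649 = -4902/((-3882 - 1*11921) + √(7² + ((-4)³)²)) + 4999/14649 = -4902/((-3882 - 11921) + √(49 + (-64)²)) + 4999*(1/14649) = -4902/(-15803 + √(49 + 4096)) + 4999/14649 = -4902/(-15803 + √4145) + 4999/14649 = 4999/14649 - 4902/(-15803 + √4145)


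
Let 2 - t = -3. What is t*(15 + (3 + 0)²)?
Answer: 120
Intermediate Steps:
t = 5 (t = 2 - 1*(-3) = 2 + 3 = 5)
t*(15 + (3 + 0)²) = 5*(15 + (3 + 0)²) = 5*(15 + 3²) = 5*(15 + 9) = 5*24 = 120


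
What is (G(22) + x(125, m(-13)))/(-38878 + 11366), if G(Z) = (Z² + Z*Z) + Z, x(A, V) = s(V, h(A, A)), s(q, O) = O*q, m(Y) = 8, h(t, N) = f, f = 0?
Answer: -495/13756 ≈ -0.035984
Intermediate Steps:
h(t, N) = 0
x(A, V) = 0 (x(A, V) = 0*V = 0)
G(Z) = Z + 2*Z² (G(Z) = (Z² + Z²) + Z = 2*Z² + Z = Z + 2*Z²)
(G(22) + x(125, m(-13)))/(-38878 + 11366) = (22*(1 + 2*22) + 0)/(-38878 + 11366) = (22*(1 + 44) + 0)/(-27512) = (22*45 + 0)*(-1/27512) = (990 + 0)*(-1/27512) = 990*(-1/27512) = -495/13756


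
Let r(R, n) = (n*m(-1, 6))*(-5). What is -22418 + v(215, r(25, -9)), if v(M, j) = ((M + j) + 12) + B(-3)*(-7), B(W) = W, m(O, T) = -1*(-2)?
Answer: -22080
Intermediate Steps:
m(O, T) = 2
r(R, n) = -10*n (r(R, n) = (n*2)*(-5) = (2*n)*(-5) = -10*n)
v(M, j) = 33 + M + j (v(M, j) = ((M + j) + 12) - 3*(-7) = (12 + M + j) + 21 = 33 + M + j)
-22418 + v(215, r(25, -9)) = -22418 + (33 + 215 - 10*(-9)) = -22418 + (33 + 215 + 90) = -22418 + 338 = -22080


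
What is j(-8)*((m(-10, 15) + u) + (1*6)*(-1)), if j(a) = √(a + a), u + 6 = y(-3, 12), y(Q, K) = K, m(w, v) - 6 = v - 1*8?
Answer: 52*I ≈ 52.0*I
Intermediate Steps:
m(w, v) = -2 + v (m(w, v) = 6 + (v - 1*8) = 6 + (v - 8) = 6 + (-8 + v) = -2 + v)
u = 6 (u = -6 + 12 = 6)
j(a) = √2*√a (j(a) = √(2*a) = √2*√a)
j(-8)*((m(-10, 15) + u) + (1*6)*(-1)) = (√2*√(-8))*(((-2 + 15) + 6) + (1*6)*(-1)) = (√2*(2*I*√2))*((13 + 6) + 6*(-1)) = (4*I)*(19 - 6) = (4*I)*13 = 52*I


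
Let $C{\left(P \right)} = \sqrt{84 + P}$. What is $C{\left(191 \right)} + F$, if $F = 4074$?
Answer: $4074 + 5 \sqrt{11} \approx 4090.6$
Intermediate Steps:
$C{\left(191 \right)} + F = \sqrt{84 + 191} + 4074 = \sqrt{275} + 4074 = 5 \sqrt{11} + 4074 = 4074 + 5 \sqrt{11}$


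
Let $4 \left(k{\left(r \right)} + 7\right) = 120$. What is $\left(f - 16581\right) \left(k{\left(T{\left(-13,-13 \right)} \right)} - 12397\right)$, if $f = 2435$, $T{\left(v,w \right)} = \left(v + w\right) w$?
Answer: $175042604$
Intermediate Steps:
$T{\left(v,w \right)} = w \left(v + w\right)$
$k{\left(r \right)} = 23$ ($k{\left(r \right)} = -7 + \frac{1}{4} \cdot 120 = -7 + 30 = 23$)
$\left(f - 16581\right) \left(k{\left(T{\left(-13,-13 \right)} \right)} - 12397\right) = \left(2435 - 16581\right) \left(23 - 12397\right) = - 14146 \left(23 + \left(-17176 + 4779\right)\right) = - 14146 \left(23 - 12397\right) = \left(-14146\right) \left(-12374\right) = 175042604$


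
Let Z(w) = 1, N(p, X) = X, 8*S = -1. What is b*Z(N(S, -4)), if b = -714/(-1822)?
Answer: 357/911 ≈ 0.39188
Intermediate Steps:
S = -⅛ (S = (⅛)*(-1) = -⅛ ≈ -0.12500)
b = 357/911 (b = -714*(-1/1822) = 357/911 ≈ 0.39188)
b*Z(N(S, -4)) = (357/911)*1 = 357/911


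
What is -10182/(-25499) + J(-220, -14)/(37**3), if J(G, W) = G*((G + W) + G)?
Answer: 3062588966/1291600847 ≈ 2.3712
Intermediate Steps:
J(G, W) = G*(W + 2*G)
-10182/(-25499) + J(-220, -14)/(37**3) = -10182/(-25499) + (-220*(-14 + 2*(-220)))/(37**3) = -10182*(-1/25499) - 220*(-14 - 440)/50653 = 10182/25499 - 220*(-454)*(1/50653) = 10182/25499 + 99880*(1/50653) = 10182/25499 + 99880/50653 = 3062588966/1291600847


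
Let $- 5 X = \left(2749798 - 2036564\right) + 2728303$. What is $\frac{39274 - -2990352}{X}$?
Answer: $- \frac{15148130}{3441537} \approx -4.4016$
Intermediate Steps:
$X = - \frac{3441537}{5}$ ($X = - \frac{\left(2749798 - 2036564\right) + 2728303}{5} = - \frac{713234 + 2728303}{5} = \left(- \frac{1}{5}\right) 3441537 = - \frac{3441537}{5} \approx -6.8831 \cdot 10^{5}$)
$\frac{39274 - -2990352}{X} = \frac{39274 - -2990352}{- \frac{3441537}{5}} = \left(39274 + 2990352\right) \left(- \frac{5}{3441537}\right) = 3029626 \left(- \frac{5}{3441537}\right) = - \frac{15148130}{3441537}$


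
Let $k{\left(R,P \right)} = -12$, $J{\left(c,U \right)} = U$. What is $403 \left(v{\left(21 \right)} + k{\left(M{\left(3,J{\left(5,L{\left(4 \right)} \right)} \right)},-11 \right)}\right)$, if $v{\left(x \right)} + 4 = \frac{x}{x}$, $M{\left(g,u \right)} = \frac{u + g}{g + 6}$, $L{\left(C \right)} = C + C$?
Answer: $-6045$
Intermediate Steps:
$L{\left(C \right)} = 2 C$
$M{\left(g,u \right)} = \frac{g + u}{6 + g}$
$v{\left(x \right)} = -3$ ($v{\left(x \right)} = -4 + \frac{x}{x} = -4 + 1 = -3$)
$403 \left(v{\left(21 \right)} + k{\left(M{\left(3,J{\left(5,L{\left(4 \right)} \right)} \right)},-11 \right)}\right) = 403 \left(-3 - 12\right) = 403 \left(-15\right) = -6045$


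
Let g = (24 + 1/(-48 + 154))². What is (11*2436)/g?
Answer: 301079856/6477025 ≈ 46.484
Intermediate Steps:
g = 6477025/11236 (g = (24 + 1/106)² = (2545/106)² = 6477025/11236 ≈ 576.45)
(11*2436)/g = (11*2436)/(6477025/11236) = 26796*(11236/6477025) = 301079856/6477025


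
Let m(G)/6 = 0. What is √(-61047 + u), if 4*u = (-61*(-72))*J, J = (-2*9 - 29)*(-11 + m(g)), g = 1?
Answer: 3*√56291 ≈ 711.77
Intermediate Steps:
m(G) = 0 (m(G) = 6*0 = 0)
J = 517 (J = (-2*9 - 29)*(-11 + 0) = (-18 - 29)*(-11) = -47*(-11) = 517)
u = 567666 (u = (-61*(-72)*517)/4 = (4392*517)/4 = (¼)*2270664 = 567666)
√(-61047 + u) = √(-61047 + 567666) = √506619 = 3*√56291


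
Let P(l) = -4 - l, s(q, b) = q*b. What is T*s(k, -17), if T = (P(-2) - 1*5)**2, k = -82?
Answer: 68306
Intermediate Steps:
s(q, b) = b*q
T = 49 (T = ((-4 - 1*(-2)) - 1*5)**2 = ((-4 + 2) - 5)**2 = (-2 - 5)**2 = (-7)**2 = 49)
T*s(k, -17) = 49*(-17*(-82)) = 49*1394 = 68306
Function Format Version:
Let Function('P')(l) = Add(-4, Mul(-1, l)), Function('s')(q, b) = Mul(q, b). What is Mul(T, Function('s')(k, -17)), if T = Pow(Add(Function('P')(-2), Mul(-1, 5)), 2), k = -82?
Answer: 68306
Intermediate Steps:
Function('s')(q, b) = Mul(b, q)
T = 49 (T = Pow(Add(Add(-4, Mul(-1, -2)), Mul(-1, 5)), 2) = Pow(Add(Add(-4, 2), -5), 2) = Pow(Add(-2, -5), 2) = Pow(-7, 2) = 49)
Mul(T, Function('s')(k, -17)) = Mul(49, Mul(-17, -82)) = Mul(49, 1394) = 68306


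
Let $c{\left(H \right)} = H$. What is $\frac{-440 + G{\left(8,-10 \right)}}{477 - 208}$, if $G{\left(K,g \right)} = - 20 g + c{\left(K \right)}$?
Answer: $- \frac{232}{269} \approx -0.86245$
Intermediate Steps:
$G{\left(K,g \right)} = K - 20 g$ ($G{\left(K,g \right)} = - 20 g + K = K - 20 g$)
$\frac{-440 + G{\left(8,-10 \right)}}{477 - 208} = \frac{-440 + \left(8 - -200\right)}{477 - 208} = \frac{-440 + \left(8 + 200\right)}{269} = \left(-440 + 208\right) \frac{1}{269} = \left(-232\right) \frac{1}{269} = - \frac{232}{269}$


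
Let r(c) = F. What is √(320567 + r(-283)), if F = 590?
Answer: √321157 ≈ 566.71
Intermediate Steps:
r(c) = 590
√(320567 + r(-283)) = √(320567 + 590) = √321157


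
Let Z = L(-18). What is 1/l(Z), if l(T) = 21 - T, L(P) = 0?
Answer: 1/21 ≈ 0.047619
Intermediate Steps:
Z = 0
1/l(Z) = 1/(21 - 1*0) = 1/(21 + 0) = 1/21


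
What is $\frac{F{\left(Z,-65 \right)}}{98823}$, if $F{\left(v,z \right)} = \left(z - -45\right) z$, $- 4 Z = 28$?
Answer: $\frac{1300}{98823} \approx 0.013155$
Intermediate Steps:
$Z = -7$ ($Z = \left(- \frac{1}{4}\right) 28 = -7$)
$F{\left(v,z \right)} = z \left(45 + z\right)$ ($F{\left(v,z \right)} = \left(z + 45\right) z = \left(45 + z\right) z = z \left(45 + z\right)$)
$\frac{F{\left(Z,-65 \right)}}{98823} = \frac{\left(-65\right) \left(45 - 65\right)}{98823} = \left(-65\right) \left(-20\right) \frac{1}{98823} = 1300 \cdot \frac{1}{98823} = \frac{1300}{98823}$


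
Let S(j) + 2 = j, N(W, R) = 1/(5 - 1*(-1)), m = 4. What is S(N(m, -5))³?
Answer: -1331/216 ≈ -6.1620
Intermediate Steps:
N(W, R) = ⅙ (N(W, R) = 1/(5 + 1) = 1/6 = ⅙)
S(j) = -2 + j
S(N(m, -5))³ = (-2 + ⅙)³ = (-11/6)³ = -1331/216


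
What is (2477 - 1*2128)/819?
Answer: 349/819 ≈ 0.42613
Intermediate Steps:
(2477 - 1*2128)/819 = (2477 - 2128)*(1/819) = 349*(1/819) = 349/819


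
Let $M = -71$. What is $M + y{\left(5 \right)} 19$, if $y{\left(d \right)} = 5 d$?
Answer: $404$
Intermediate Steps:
$M + y{\left(5 \right)} 19 = -71 + 5 \cdot 5 \cdot 19 = -71 + 25 \cdot 19 = -71 + 475 = 404$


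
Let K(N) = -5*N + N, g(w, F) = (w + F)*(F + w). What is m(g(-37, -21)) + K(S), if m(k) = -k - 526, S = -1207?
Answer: 938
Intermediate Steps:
g(w, F) = (F + w)² (g(w, F) = (F + w)*(F + w) = (F + w)²)
K(N) = -4*N
m(k) = -526 - k
m(g(-37, -21)) + K(S) = (-526 - (-21 - 37)²) - 4*(-1207) = (-526 - 1*(-58)²) + 4828 = (-526 - 1*3364) + 4828 = (-526 - 3364) + 4828 = -3890 + 4828 = 938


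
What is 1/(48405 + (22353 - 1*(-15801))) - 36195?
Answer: -3133003004/86559 ≈ -36195.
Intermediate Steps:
1/(48405 + (22353 - 1*(-15801))) - 36195 = 1/(48405 + (22353 + 15801)) - 36195 = 1/(48405 + 38154) - 36195 = 1/86559 - 36195 = -3133003004/86559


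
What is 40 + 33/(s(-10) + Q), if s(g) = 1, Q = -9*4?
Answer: 1367/35 ≈ 39.057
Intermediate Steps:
Q = -36
40 + 33/(s(-10) + Q) = 40 + 33/(1 - 36) = 40 + 33/(-35) = 40 + 33*(-1/35) = 40 - 33/35 = 1367/35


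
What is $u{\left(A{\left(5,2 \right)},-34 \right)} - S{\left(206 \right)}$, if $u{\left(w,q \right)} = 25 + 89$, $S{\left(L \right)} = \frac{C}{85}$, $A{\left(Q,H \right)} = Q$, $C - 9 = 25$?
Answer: $\frac{568}{5} \approx 113.6$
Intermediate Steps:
$C = 34$ ($C = 9 + 25 = 34$)
$S{\left(L \right)} = \frac{2}{5}$ ($S{\left(L \right)} = \frac{34}{85} = 34 \cdot \frac{1}{85} = \frac{2}{5}$)
$u{\left(w,q \right)} = 114$
$u{\left(A{\left(5,2 \right)},-34 \right)} - S{\left(206 \right)} = 114 - \frac{2}{5} = \frac{568}{5}$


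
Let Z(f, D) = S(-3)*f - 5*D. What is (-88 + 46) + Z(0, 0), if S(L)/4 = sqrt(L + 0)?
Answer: -42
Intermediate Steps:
S(L) = 4*sqrt(L) (S(L) = 4*sqrt(L + 0) = 4*sqrt(L))
Z(f, D) = -5*D + 4*I*f*sqrt(3) (Z(f, D) = (4*sqrt(-3))*f - 5*D = (4*(I*sqrt(3)))*f - 5*D = (4*I*sqrt(3))*f - 5*D = 4*I*f*sqrt(3) - 5*D = -5*D + 4*I*f*sqrt(3))
(-88 + 46) + Z(0, 0) = (-88 + 46) + (-5*0 + 4*I*0*sqrt(3)) = -42 + (0 + 0) = -42 + 0 = -42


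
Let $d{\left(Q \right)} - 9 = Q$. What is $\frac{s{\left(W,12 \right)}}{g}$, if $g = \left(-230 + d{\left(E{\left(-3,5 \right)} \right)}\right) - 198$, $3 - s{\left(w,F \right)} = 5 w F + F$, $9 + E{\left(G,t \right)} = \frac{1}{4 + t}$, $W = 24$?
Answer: $\frac{13041}{3851} \approx 3.3864$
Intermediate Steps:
$E{\left(G,t \right)} = -9 + \frac{1}{4 + t}$
$d{\left(Q \right)} = 9 + Q$
$s{\left(w,F \right)} = 3 - F - 5 F w$ ($s{\left(w,F \right)} = 3 - \left(5 w F + F\right) = 3 - \left(5 F w + F\right) = 3 - \left(F + 5 F w\right) = 3 - F - 5 F w$)
$g = - \frac{3851}{9}$ ($g = \left(-230 + \left(9 + \frac{-35 - 45}{4 + 5}\right)\right) - 198 = \left(-230 + \left(9 + \frac{-35 - 45}{9}\right)\right) - 198 = \left(-230 + \left(9 + \frac{1}{9} \left(-80\right)\right)\right) - 198 = \left(-230 + \left(9 - \frac{80}{9}\right)\right) - 198 = \left(-230 + \frac{1}{9}\right) - 198 = - \frac{2069}{9} - 198 = - \frac{3851}{9} \approx -427.89$)
$\frac{s{\left(W,12 \right)}}{g} = \frac{3 - 12 - 60 \cdot 24}{- \frac{3851}{9}} = \left(3 - 12 - 1440\right) \left(- \frac{9}{3851}\right) = \left(-1449\right) \left(- \frac{9}{3851}\right) = \frac{13041}{3851}$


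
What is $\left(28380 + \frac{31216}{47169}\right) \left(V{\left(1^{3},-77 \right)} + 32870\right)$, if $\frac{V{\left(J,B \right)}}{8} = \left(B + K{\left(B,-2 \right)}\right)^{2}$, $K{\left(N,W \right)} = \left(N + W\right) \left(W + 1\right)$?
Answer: $\frac{44045494019272}{47169} \approx 9.3378 \cdot 10^{8}$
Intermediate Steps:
$K{\left(N,W \right)} = \left(1 + W\right) \left(N + W\right)$ ($K{\left(N,W \right)} = \left(N + W\right) \left(1 + W\right) = \left(1 + W\right) \left(N + W\right)$)
$V{\left(J,B \right)} = 32$ ($V{\left(J,B \right)} = 8 \left(B + \left(B - 2 + \left(-2\right)^{2} + B \left(-2\right)\right)\right)^{2} = 8 \left(B + \left(B - 2 + 4 - 2 B\right)\right)^{2} = 8 \left(B - \left(-2 + B\right)\right)^{2} = 8 \cdot 2^{2} = 8 \cdot 4 = 32$)
$\left(28380 + \frac{31216}{47169}\right) \left(V{\left(1^{3},-77 \right)} + 32870\right) = \left(28380 + \frac{31216}{47169}\right) \left(32 + 32870\right) = \left(28380 + 31216 \cdot \frac{1}{47169}\right) 32902 = \left(28380 + \frac{31216}{47169}\right) 32902 = \frac{1338687436}{47169} \cdot 32902 = \frac{44045494019272}{47169}$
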